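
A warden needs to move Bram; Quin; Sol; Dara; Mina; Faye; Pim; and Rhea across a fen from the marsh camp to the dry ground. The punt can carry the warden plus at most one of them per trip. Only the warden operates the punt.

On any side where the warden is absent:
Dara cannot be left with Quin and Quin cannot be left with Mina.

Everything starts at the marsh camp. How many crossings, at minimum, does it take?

17

Counting alone: the warden can take at most 1 across per trip to the dry ground, so moving all 8 needs at least 8 loaded trips out, with a return between consecutive ones — at least 15 crossings.
The safety rule pushes this higher. Following every safe sequence of crossings, the most of the 8 that can be at the dry ground as the punt arrives there on crossing 15 is 7 — never all 8.
So no plan with fewer than 17 crossings exists, and this one achieves 17:
1. Warden goes to the dry ground with Quin.
2. Warden goes back to the marsh camp alone.
3. Warden goes to the dry ground with Bram.
4. Warden goes back to the marsh camp alone.
5. Warden goes to the dry ground with Sol.
6. Warden goes back to the marsh camp alone.
7. Warden goes to the dry ground with Dara.
8. Warden goes back to the marsh camp with Quin.
9. Warden goes to the dry ground with Mina.
10. Warden goes back to the marsh camp alone.
11. Warden goes to the dry ground with Faye.
12. Warden goes back to the marsh camp alone.
13. Warden goes to the dry ground with Pim.
14. Warden goes back to the marsh camp alone.
15. Warden goes to the dry ground with Rhea.
16. Warden goes back to the marsh camp alone.
17. Warden goes to the dry ground with Quin.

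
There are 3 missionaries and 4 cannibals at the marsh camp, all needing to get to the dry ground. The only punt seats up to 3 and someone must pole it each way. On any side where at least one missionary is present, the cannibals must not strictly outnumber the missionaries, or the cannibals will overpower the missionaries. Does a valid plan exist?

The cannibals already outnumber the missionaries at the marsh camp before anyone moves, so the starting position itself is disallowed.

No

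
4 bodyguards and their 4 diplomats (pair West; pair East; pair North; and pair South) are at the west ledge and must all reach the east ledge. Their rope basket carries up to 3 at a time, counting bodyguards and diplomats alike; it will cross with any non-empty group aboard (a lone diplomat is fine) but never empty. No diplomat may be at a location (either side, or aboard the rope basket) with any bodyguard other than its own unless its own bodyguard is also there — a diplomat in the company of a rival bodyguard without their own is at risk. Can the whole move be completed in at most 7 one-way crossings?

No

Counting alone: each trip to the east ledge takes at most 3 across and each return brings at least 1 back, so after t trips out (and t−1 returns) at most 3t − (t−1) of the 8 are across; that first reaches 8 at t = 4, so at least 7 crossings are needed.
The safety rule pushes this higher. Following every safe sequence of crossings, the most of the 8 that can be at the east ledge as the rope basket arrives there on crossing 7 is 7 — never all 8.
So the move cannot be finished within 7 crossings. (The shortest complete plan takes 9:)
1. bodyguard West and diplomat West cross → the east ledge.
2. bodyguard West crosses ← the west ledge.
3. bodyguard East, bodyguard West, and diplomat East cross → the east ledge.
4. bodyguard West and diplomat West cross ← the west ledge.
5. bodyguard North, bodyguard South, and bodyguard West cross → the east ledge.
6. diplomat East crosses ← the west ledge.
7. diplomat East and diplomat West cross → the east ledge.
8. diplomat West crosses ← the west ledge.
9. diplomat North, diplomat South, and diplomat West cross → the east ledge.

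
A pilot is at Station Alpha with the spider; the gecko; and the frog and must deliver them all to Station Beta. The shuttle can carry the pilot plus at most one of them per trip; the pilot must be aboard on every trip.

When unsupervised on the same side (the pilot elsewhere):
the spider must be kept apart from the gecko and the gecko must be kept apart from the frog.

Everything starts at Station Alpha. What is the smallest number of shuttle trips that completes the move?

7

Counting alone: the pilot can take at most 1 across per trip to Station Beta, so moving all 3 needs at least 3 loaded trips out, with a return between consecutive ones — at least 5 crossings.
The safety rule pushes this higher. Following every safe sequence of crossings, the most of the 3 that can be at Station Beta as the shuttle arrives there on crossing 5 is 2 — never all 3.
So no plan with fewer than 7 crossings exists, and this one achieves 7:
1. Pilot goes to Station Beta with the gecko.
2. Pilot goes back to Station Alpha alone.
3. Pilot goes to Station Beta with the spider.
4. Pilot goes back to Station Alpha with the gecko.
5. Pilot goes to Station Beta with the frog.
6. Pilot goes back to Station Alpha alone.
7. Pilot goes to Station Beta with the gecko.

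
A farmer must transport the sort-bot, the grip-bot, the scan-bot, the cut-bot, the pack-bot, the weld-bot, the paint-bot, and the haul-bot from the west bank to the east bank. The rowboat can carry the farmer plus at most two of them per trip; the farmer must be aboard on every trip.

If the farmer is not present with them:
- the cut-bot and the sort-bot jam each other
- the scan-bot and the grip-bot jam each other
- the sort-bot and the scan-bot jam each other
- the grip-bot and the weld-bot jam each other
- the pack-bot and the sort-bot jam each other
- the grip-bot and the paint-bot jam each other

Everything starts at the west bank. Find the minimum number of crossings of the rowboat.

Counting alone: the farmer can take at most 2 across per trip to the east bank, so moving all 8 needs at least 4 loaded trips out, with a return between consecutive ones — at least 7 crossings.
The safety rule pushes this higher. Following every safe sequence of crossings, the most of the 8 that can be at the east bank as the rowboat arrives there on crossing 7 is 6 — never all 8.
So no plan with fewer than 9 crossings exists, and this one achieves 9:
1. Farmer goes to the east bank with the grip-bot and the sort-bot.  [the west bank: the cut-bot, the haul-bot, the pack-bot, the paint-bot, the scan-bot, the weld-bot | the east bank: the grip-bot, the sort-bot]
2. Farmer goes back to the west bank alone.  [the west bank: the cut-bot, the haul-bot, the pack-bot, the paint-bot, the scan-bot, the weld-bot | the east bank: the grip-bot, the sort-bot]
3. Farmer goes to the east bank with the cut-bot and the pack-bot.  [the west bank: the haul-bot, the paint-bot, the scan-bot, the weld-bot | the east bank: the cut-bot, the grip-bot, the pack-bot, the sort-bot]
4. Farmer goes back to the west bank with the sort-bot.  [the west bank: the haul-bot, the paint-bot, the scan-bot, the sort-bot, the weld-bot | the east bank: the cut-bot, the grip-bot, the pack-bot]
5. Farmer goes to the east bank with the scan-bot and the weld-bot.  [the west bank: the haul-bot, the paint-bot, the sort-bot | the east bank: the cut-bot, the grip-bot, the pack-bot, the scan-bot, the weld-bot]
6. Farmer goes back to the west bank with the grip-bot.  [the west bank: the grip-bot, the haul-bot, the paint-bot, the sort-bot | the east bank: the cut-bot, the pack-bot, the scan-bot, the weld-bot]
7. Farmer goes to the east bank with the haul-bot and the paint-bot.  [the west bank: the grip-bot, the sort-bot | the east bank: the cut-bot, the haul-bot, the pack-bot, the paint-bot, the scan-bot, the weld-bot]
8. Farmer goes back to the west bank alone.  [the west bank: the grip-bot, the sort-bot | the east bank: the cut-bot, the haul-bot, the pack-bot, the paint-bot, the scan-bot, the weld-bot]
9. Farmer goes to the east bank with the grip-bot and the sort-bot.  [the west bank: — | the east bank: the cut-bot, the grip-bot, the haul-bot, the pack-bot, the paint-bot, the scan-bot, the sort-bot, the weld-bot]

9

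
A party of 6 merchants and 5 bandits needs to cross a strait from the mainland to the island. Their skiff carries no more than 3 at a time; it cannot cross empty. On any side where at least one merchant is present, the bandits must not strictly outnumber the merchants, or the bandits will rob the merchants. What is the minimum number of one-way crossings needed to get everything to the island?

Counting alone: each trip to the island takes at most 3 across and each return brings at least 1 back, so after t trips out (and t−1 returns) at most 3t − (t−1) of the 11 are across; that first reaches 11 at t = 5, so at least 9 crossings are needed.
The plan below uses exactly 9 crossings, so it is optimal:
1. 3 bandits → the island.  (the mainland: 6M 2B; the island: 0M 3B)
2. 1 bandit ← the mainland.  (the mainland: 6M 3B; the island: 0M 2B)
3. 3 merchants → the island.  (the mainland: 3M 3B; the island: 3M 2B)
4. 1 merchant ← the mainland.  (the mainland: 4M 3B; the island: 2M 2B)
5. 2 merchants and 1 bandit → the island.  (the mainland: 2M 2B; the island: 4M 3B)
6. 1 merchant ← the mainland.  (the mainland: 3M 2B; the island: 3M 3B)
7. 2 merchants and 1 bandit → the island.  (the mainland: 1M 1B; the island: 5M 4B)
8. 1 merchant ← the mainland.  (the mainland: 2M 1B; the island: 4M 4B)
9. 2 merchants and 1 bandit → the island.  (the mainland: 0M 0B; the island: 6M 5B)

9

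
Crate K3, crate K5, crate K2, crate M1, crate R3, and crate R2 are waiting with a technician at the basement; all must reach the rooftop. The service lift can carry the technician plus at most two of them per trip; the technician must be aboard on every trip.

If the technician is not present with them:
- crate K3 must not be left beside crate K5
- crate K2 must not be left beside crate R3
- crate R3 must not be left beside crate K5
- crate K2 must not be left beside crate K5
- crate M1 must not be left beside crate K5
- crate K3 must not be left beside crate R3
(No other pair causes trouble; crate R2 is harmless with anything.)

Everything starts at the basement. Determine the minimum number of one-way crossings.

9

Counting alone: the technician can take at most 2 across per trip to the rooftop, so moving all 6 needs at least 3 loaded trips out, with a return between consecutive ones — at least 5 crossings.
The safety rule pushes this higher. Following every safe sequence of crossings, the most of the 6 that can be at the rooftop as the service lift arrives there on crossings 5, 7 is 4, 5 respectively — never all 6.
So no plan with fewer than 9 crossings exists, and this one achieves 9:
1. Technician goes to the rooftop with crate K5 and crate R3.  [the basement: crate K2, crate K3, crate M1, crate R2 | the rooftop: crate K5, crate R3]
2. Technician goes back to the basement with crate K5.  [the basement: crate K2, crate K3, crate K5, crate M1, crate R2 | the rooftop: crate R3]
3. Technician goes to the rooftop with crate K5 and crate M1.  [the basement: crate K2, crate K3, crate R2 | the rooftop: crate K5, crate M1, crate R3]
4. Technician goes back to the basement with crate K5.  [the basement: crate K2, crate K3, crate K5, crate R2 | the rooftop: crate M1, crate R3]
5. Technician goes to the rooftop with crate K2 and crate K3.  [the basement: crate K5, crate R2 | the rooftop: crate K2, crate K3, crate M1, crate R3]
6. Technician goes back to the basement with crate R3.  [the basement: crate K5, crate R2, crate R3 | the rooftop: crate K2, crate K3, crate M1]
7. Technician goes to the rooftop with crate K5 and crate R2.  [the basement: crate R3 | the rooftop: crate K2, crate K3, crate K5, crate M1, crate R2]
8. Technician goes back to the basement with crate K5.  [the basement: crate K5, crate R3 | the rooftop: crate K2, crate K3, crate M1, crate R2]
9. Technician goes to the rooftop with crate K5 and crate R3.  [the basement: — | the rooftop: crate K2, crate K3, crate K5, crate M1, crate R2, crate R3]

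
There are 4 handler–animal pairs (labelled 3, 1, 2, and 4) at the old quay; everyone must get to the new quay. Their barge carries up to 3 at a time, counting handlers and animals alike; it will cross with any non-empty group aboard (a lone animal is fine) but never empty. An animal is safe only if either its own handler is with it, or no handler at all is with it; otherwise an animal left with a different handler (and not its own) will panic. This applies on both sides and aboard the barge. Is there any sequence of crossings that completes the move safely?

1. animal 3 and handler 3 cross → the new quay.
2. handler 3 crosses ← the old quay.
3. animal 1, handler 1, and handler 3 cross → the new quay.
4. animal 3 and handler 3 cross ← the old quay.
5. handler 2, handler 3, and handler 4 cross → the new quay.
6. animal 1 crosses ← the old quay.
7. animal 1 and animal 3 cross → the new quay.
8. animal 3 crosses ← the old quay.
9. animal 2, animal 3, and animal 4 cross → the new quay.

Yes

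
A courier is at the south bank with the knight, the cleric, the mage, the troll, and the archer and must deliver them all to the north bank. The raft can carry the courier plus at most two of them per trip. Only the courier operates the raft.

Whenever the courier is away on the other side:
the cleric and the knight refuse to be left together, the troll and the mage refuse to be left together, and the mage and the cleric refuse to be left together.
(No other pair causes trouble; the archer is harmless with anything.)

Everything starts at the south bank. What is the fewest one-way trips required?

5

Counting alone: the courier can take at most 2 across per trip to the north bank, so moving all 5 needs at least 3 loaded trips out, with a return between consecutive ones — at least 5 crossings.
The plan below uses exactly 5 crossings, so it is optimal:
1. Courier goes to the north bank with the knight and the mage.  [the south bank: the archer, the cleric, the troll | the north bank: the knight, the mage]
2. Courier goes back to the south bank alone.  [the south bank: the archer, the cleric, the troll | the north bank: the knight, the mage]
3. Courier goes to the north bank with the archer.  [the south bank: the cleric, the troll | the north bank: the archer, the knight, the mage]
4. Courier goes back to the south bank alone.  [the south bank: the cleric, the troll | the north bank: the archer, the knight, the mage]
5. Courier goes to the north bank with the cleric and the troll.  [the south bank: — | the north bank: the archer, the cleric, the knight, the mage, the troll]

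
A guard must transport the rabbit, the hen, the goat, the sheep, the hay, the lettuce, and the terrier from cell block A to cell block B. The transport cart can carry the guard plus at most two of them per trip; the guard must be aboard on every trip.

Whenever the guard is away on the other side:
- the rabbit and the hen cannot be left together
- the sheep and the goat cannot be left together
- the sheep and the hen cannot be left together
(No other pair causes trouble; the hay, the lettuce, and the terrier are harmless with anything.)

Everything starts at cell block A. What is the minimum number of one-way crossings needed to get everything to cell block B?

Counting alone: the guard can take at most 2 across per trip to cell block B, so moving all 7 needs at least 4 loaded trips out, with a return between consecutive ones — at least 7 crossings.
The plan below uses exactly 7 crossings, so it is optimal:
1. Guard goes to cell block B with the rabbit and the sheep.
2. Guard goes back to cell block A alone.
3. Guard goes to cell block B with the hay.
4. Guard goes back to cell block A alone.
5. Guard goes to cell block B with the lettuce and the terrier.
6. Guard goes back to cell block A alone.
7. Guard goes to cell block B with the goat and the hen.

7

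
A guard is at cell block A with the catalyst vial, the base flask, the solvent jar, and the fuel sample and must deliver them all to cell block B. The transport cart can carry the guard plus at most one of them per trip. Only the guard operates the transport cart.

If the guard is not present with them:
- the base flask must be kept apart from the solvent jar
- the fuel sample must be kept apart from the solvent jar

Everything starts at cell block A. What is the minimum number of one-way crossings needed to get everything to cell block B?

Counting alone: the guard can take at most 1 across per trip to cell block B, so moving all 4 needs at least 4 loaded trips out, with a return between consecutive ones — at least 7 crossings.
The safety rule pushes this higher. Following every safe sequence of crossings, the most of the 4 that can be at cell block B as the transport cart arrives there on crossing 7 is 3 — never all 4.
So no plan with fewer than 9 crossings exists, and this one achieves 9:
1. Guard goes to cell block B with the solvent jar.  [cell block A: the base flask, the catalyst vial, the fuel sample | cell block B: the solvent jar]
2. Guard goes back to cell block A alone.  [cell block A: the base flask, the catalyst vial, the fuel sample | cell block B: the solvent jar]
3. Guard goes to cell block B with the catalyst vial.  [cell block A: the base flask, the fuel sample | cell block B: the catalyst vial, the solvent jar]
4. Guard goes back to cell block A alone.  [cell block A: the base flask, the fuel sample | cell block B: the catalyst vial, the solvent jar]
5. Guard goes to cell block B with the base flask.  [cell block A: the fuel sample | cell block B: the base flask, the catalyst vial, the solvent jar]
6. Guard goes back to cell block A with the solvent jar.  [cell block A: the fuel sample, the solvent jar | cell block B: the base flask, the catalyst vial]
7. Guard goes to cell block B with the fuel sample.  [cell block A: the solvent jar | cell block B: the base flask, the catalyst vial, the fuel sample]
8. Guard goes back to cell block A alone.  [cell block A: the solvent jar | cell block B: the base flask, the catalyst vial, the fuel sample]
9. Guard goes to cell block B with the solvent jar.  [cell block A: — | cell block B: the base flask, the catalyst vial, the fuel sample, the solvent jar]

9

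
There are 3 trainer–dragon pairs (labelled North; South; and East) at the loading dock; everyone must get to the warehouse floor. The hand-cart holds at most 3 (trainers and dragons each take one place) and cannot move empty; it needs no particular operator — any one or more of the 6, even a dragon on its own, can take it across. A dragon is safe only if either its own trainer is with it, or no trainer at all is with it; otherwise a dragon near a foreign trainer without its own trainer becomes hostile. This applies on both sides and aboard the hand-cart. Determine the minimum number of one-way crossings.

Counting alone: each trip to the warehouse floor takes at most 3 across and each return brings at least 1 back, so after t trips out (and t−1 returns) at most 3t − (t−1) of the 6 are across; that first reaches 6 at t = 3, so at least 5 crossings are needed.
The plan below uses exactly 5 crossings, so it is optimal:
1. dragon North and trainer North cross → the warehouse floor.
2. trainer North crosses ← the loading dock.
3. trainer East, trainer North, and trainer South cross → the warehouse floor.
4. dragon North crosses ← the loading dock.
5. dragon East, dragon North, and dragon South cross → the warehouse floor.

5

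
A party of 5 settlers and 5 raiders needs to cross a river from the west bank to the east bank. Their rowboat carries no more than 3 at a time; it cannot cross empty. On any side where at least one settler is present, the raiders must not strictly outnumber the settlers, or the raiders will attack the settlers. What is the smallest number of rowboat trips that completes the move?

11

Counting alone: each trip to the east bank takes at most 3 across and each return brings at least 1 back, so after t trips out (and t−1 returns) at most 3t − (t−1) of the 10 are across; that first reaches 10 at t = 5, so at least 9 crossings are needed.
The safety rule pushes this higher. Following every safe sequence of crossings, the most of the 10 that can be at the east bank as the rowboat arrives there on crossing 9 is 9 — never all 10.
So no plan with fewer than 11 crossings exists, and this one achieves 11:
1. 2 raiders → the east bank.  (the west bank: 5S 3R; the east bank: 0S 2R)
2. 1 raider ← the west bank.  (the west bank: 5S 4R; the east bank: 0S 1R)
3. 3 raiders → the east bank.  (the west bank: 5S 1R; the east bank: 0S 4R)
4. 1 raider ← the west bank.  (the west bank: 5S 2R; the east bank: 0S 3R)
5. 3 settlers → the east bank.  (the west bank: 2S 2R; the east bank: 3S 3R)
6. 1 settler and 1 raider ← the west bank.  (the west bank: 3S 3R; the east bank: 2S 2R)
7. 3 settlers → the east bank.  (the west bank: 0S 3R; the east bank: 5S 2R)
8. 1 raider ← the west bank.  (the west bank: 0S 4R; the east bank: 5S 1R)
9. 2 raiders → the east bank.  (the west bank: 0S 2R; the east bank: 5S 3R)
10. 1 raider ← the west bank.  (the west bank: 0S 3R; the east bank: 5S 2R)
11. 3 raiders → the east bank.  (the west bank: 0S 0R; the east bank: 5S 5R)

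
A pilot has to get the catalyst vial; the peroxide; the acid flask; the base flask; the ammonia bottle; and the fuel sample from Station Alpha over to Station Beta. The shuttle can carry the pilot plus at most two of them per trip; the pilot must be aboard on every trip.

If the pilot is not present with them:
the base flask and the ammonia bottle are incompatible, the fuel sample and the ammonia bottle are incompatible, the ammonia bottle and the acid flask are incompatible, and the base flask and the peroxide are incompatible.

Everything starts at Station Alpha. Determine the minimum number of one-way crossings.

7

Counting alone: the pilot can take at most 2 across per trip to Station Beta, so moving all 6 needs at least 3 loaded trips out, with a return between consecutive ones — at least 5 crossings.
The safety rule pushes this higher. Following every safe sequence of crossings, the most of the 6 that can be at Station Beta as the shuttle arrives there on crossing 5 is 5 — never all 6.
So no plan with fewer than 7 crossings exists, and this one achieves 7:
1. Pilot goes to Station Beta with the ammonia bottle and the peroxide.  [Station Alpha: the acid flask, the base flask, the catalyst vial, the fuel sample | Station Beta: the ammonia bottle, the peroxide]
2. Pilot goes back to Station Alpha alone.  [Station Alpha: the acid flask, the base flask, the catalyst vial, the fuel sample | Station Beta: the ammonia bottle, the peroxide]
3. Pilot goes to Station Beta with the catalyst vial.  [Station Alpha: the acid flask, the base flask, the fuel sample | Station Beta: the ammonia bottle, the catalyst vial, the peroxide]
4. Pilot goes back to Station Alpha alone.  [Station Alpha: the acid flask, the base flask, the fuel sample | Station Beta: the ammonia bottle, the catalyst vial, the peroxide]
5. Pilot goes to Station Beta with the acid flask and the fuel sample.  [Station Alpha: the base flask | Station Beta: the acid flask, the ammonia bottle, the catalyst vial, the fuel sample, the peroxide]
6. Pilot goes back to Station Alpha with the ammonia bottle.  [Station Alpha: the ammonia bottle, the base flask | Station Beta: the acid flask, the catalyst vial, the fuel sample, the peroxide]
7. Pilot goes to Station Beta with the ammonia bottle and the base flask.  [Station Alpha: — | Station Beta: the acid flask, the ammonia bottle, the base flask, the catalyst vial, the fuel sample, the peroxide]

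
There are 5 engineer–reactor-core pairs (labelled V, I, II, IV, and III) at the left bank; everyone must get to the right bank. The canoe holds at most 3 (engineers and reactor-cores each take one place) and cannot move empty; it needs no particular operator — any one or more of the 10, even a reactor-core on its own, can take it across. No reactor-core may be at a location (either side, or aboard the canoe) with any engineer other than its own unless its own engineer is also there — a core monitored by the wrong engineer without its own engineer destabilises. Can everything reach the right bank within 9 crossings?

Counting alone: each trip to the right bank takes at most 3 across and each return brings at least 1 back, so after t trips out (and t−1 returns) at most 3t − (t−1) of the 10 are across; that first reaches 10 at t = 5, so at least 9 crossings are needed.
The safety rule pushes this higher. Following every safe sequence of crossings, the most of the 10 that can be at the right bank as the canoe arrives there on crossing 9 is 9 — never all 10.
So the move cannot be finished within 9 crossings. (The shortest complete plan takes 11:)
1. engineer V and reactor-core V cross → the right bank.
2. engineer V crosses ← the left bank.
3. reactor-core I, reactor-core II, and reactor-core IV cross → the right bank.
4. reactor-core V crosses ← the left bank.
5. engineer I, engineer II, and engineer IV cross → the right bank.
6. engineer I and reactor-core I cross ← the left bank.
7. engineer I, engineer III, and engineer V cross → the right bank.
8. reactor-core II crosses ← the left bank.
9. reactor-core I and reactor-core V cross → the right bank.
10. reactor-core V crosses ← the left bank.
11. reactor-core II, reactor-core III, and reactor-core V cross → the right bank.

No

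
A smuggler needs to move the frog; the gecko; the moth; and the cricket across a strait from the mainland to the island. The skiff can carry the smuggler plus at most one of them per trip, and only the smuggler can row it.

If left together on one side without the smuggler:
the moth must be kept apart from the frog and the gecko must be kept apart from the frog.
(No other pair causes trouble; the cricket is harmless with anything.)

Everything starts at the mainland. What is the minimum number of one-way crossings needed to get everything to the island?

9

Counting alone: the smuggler can take at most 1 across per trip to the island, so moving all 4 needs at least 4 loaded trips out, with a return between consecutive ones — at least 7 crossings.
The safety rule pushes this higher. Following every safe sequence of crossings, the most of the 4 that can be at the island as the skiff arrives there on crossing 7 is 3 — never all 4.
So no plan with fewer than 9 crossings exists, and this one achieves 9:
1. Smuggler goes to the island with the frog.
2. Smuggler goes back to the mainland alone.
3. Smuggler goes to the island with the gecko.
4. Smuggler goes back to the mainland with the frog.
5. Smuggler goes to the island with the moth.
6. Smuggler goes back to the mainland alone.
7. Smuggler goes to the island with the cricket.
8. Smuggler goes back to the mainland alone.
9. Smuggler goes to the island with the frog.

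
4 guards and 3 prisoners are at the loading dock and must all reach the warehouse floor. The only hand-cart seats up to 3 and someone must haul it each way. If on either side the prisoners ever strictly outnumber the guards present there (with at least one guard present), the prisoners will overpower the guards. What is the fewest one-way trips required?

5

Counting alone: each trip to the warehouse floor takes at most 3 across and each return brings at least 1 back, so after t trips out (and t−1 returns) at most 3t − (t−1) of the 7 are across; that first reaches 7 at t = 3, so at least 5 crossings are needed.
The plan below uses exactly 5 crossings, so it is optimal:
1. 3 prisoners → the warehouse floor.  (the loading dock: 4G 0P; the warehouse floor: 0G 3P)
2. 1 prisoner ← the loading dock.  (the loading dock: 4G 1P; the warehouse floor: 0G 2P)
3. 3 guards → the warehouse floor.  (the loading dock: 1G 1P; the warehouse floor: 3G 2P)
4. 1 guard ← the loading dock.  (the loading dock: 2G 1P; the warehouse floor: 2G 2P)
5. 2 guards and 1 prisoner → the warehouse floor.  (the loading dock: 0G 0P; the warehouse floor: 4G 3P)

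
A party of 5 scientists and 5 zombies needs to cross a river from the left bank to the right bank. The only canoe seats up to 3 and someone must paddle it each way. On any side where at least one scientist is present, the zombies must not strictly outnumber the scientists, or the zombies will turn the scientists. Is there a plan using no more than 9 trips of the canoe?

No

Counting alone: each trip to the right bank takes at most 3 across and each return brings at least 1 back, so after t trips out (and t−1 returns) at most 3t − (t−1) of the 10 are across; that first reaches 10 at t = 5, so at least 9 crossings are needed.
The safety rule pushes this higher. Following every safe sequence of crossings, the most of the 10 that can be at the right bank as the canoe arrives there on crossing 9 is 9 — never all 10.
So the move cannot be finished within 9 crossings. (The shortest complete plan takes 11:)
1. 2 zombies → the right bank.  (the left bank: 5S 3Z; the right bank: 0S 2Z)
2. 1 zombie ← the left bank.  (the left bank: 5S 4Z; the right bank: 0S 1Z)
3. 3 zombies → the right bank.  (the left bank: 5S 1Z; the right bank: 0S 4Z)
4. 1 zombie ← the left bank.  (the left bank: 5S 2Z; the right bank: 0S 3Z)
5. 3 scientists → the right bank.  (the left bank: 2S 2Z; the right bank: 3S 3Z)
6. 1 scientist and 1 zombie ← the left bank.  (the left bank: 3S 3Z; the right bank: 2S 2Z)
7. 3 scientists → the right bank.  (the left bank: 0S 3Z; the right bank: 5S 2Z)
8. 1 zombie ← the left bank.  (the left bank: 0S 4Z; the right bank: 5S 1Z)
9. 2 zombies → the right bank.  (the left bank: 0S 2Z; the right bank: 5S 3Z)
10. 1 zombie ← the left bank.  (the left bank: 0S 3Z; the right bank: 5S 2Z)
11. 3 zombies → the right bank.  (the left bank: 0S 0Z; the right bank: 5S 5Z)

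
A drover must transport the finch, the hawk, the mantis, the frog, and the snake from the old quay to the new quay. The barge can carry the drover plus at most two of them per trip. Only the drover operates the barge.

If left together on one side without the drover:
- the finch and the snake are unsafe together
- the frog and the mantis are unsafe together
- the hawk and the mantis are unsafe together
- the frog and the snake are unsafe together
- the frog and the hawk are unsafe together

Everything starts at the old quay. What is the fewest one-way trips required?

Whatever the first load, the items left behind include a forbidden pair without the drover. No opening move is safe, so no plan exists.

impossible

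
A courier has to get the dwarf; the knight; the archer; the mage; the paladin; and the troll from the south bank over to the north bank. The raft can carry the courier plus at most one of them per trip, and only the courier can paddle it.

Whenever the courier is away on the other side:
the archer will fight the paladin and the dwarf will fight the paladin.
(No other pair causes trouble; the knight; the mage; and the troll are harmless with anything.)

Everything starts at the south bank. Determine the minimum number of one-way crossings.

13

Counting alone: the courier can take at most 1 across per trip to the north bank, so moving all 6 needs at least 6 loaded trips out, with a return between consecutive ones — at least 11 crossings.
The safety rule pushes this higher. Following every safe sequence of crossings, the most of the 6 that can be at the north bank as the raft arrives there on crossing 11 is 5 — never all 6.
So no plan with fewer than 13 crossings exists, and this one achieves 13:
1. Courier goes to the north bank with the paladin.
2. Courier goes back to the south bank alone.
3. Courier goes to the north bank with the dwarf.
4. Courier goes back to the south bank with the paladin.
5. Courier goes to the north bank with the archer.
6. Courier goes back to the south bank alone.
7. Courier goes to the north bank with the knight.
8. Courier goes back to the south bank alone.
9. Courier goes to the north bank with the mage.
10. Courier goes back to the south bank alone.
11. Courier goes to the north bank with the troll.
12. Courier goes back to the south bank alone.
13. Courier goes to the north bank with the paladin.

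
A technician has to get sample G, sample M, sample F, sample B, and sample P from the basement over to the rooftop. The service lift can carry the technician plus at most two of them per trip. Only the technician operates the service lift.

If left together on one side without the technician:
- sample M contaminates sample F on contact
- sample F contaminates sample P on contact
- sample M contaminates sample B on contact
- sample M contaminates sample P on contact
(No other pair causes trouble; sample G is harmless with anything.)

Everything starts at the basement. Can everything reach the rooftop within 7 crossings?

Yes — this plan uses 7 crossings (≤ 7):
1. Technician goes to the rooftop with sample F and sample M.  [the basement: sample B, sample G, sample P | the rooftop: sample F, sample M]
2. Technician goes back to the basement with sample M.  [the basement: sample B, sample G, sample M, sample P | the rooftop: sample F]
3. Technician goes to the rooftop with sample G and sample M.  [the basement: sample B, sample P | the rooftop: sample F, sample G, sample M]
4. Technician goes back to the basement with sample M.  [the basement: sample B, sample M, sample P | the rooftop: sample F, sample G]
5. Technician goes to the rooftop with sample B and sample M.  [the basement: sample P | the rooftop: sample B, sample F, sample G, sample M]
6. Technician goes back to the basement with sample M.  [the basement: sample M, sample P | the rooftop: sample B, sample F, sample G]
7. Technician goes to the rooftop with sample M and sample P.  [the basement: — | the rooftop: sample B, sample F, sample G, sample M, sample P]

Yes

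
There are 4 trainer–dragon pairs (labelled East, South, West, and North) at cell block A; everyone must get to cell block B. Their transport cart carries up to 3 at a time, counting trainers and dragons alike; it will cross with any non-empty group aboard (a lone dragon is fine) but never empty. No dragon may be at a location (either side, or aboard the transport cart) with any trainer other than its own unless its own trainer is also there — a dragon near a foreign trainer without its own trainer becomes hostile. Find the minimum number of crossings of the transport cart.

Counting alone: each trip to cell block B takes at most 3 across and each return brings at least 1 back, so after t trips out (and t−1 returns) at most 3t − (t−1) of the 8 are across; that first reaches 8 at t = 4, so at least 7 crossings are needed.
The safety rule pushes this higher. Following every safe sequence of crossings, the most of the 8 that can be at cell block B as the transport cart arrives there on crossing 7 is 7 — never all 8.
So no plan with fewer than 9 crossings exists, and this one achieves 9:
1. dragon East and trainer East cross → cell block B.
2. trainer East crosses ← cell block A.
3. dragon South, trainer East, and trainer South cross → cell block B.
4. dragon East and trainer East cross ← cell block A.
5. trainer East, trainer North, and trainer West cross → cell block B.
6. dragon South crosses ← cell block A.
7. dragon East and dragon South cross → cell block B.
8. dragon East crosses ← cell block A.
9. dragon East, dragon North, and dragon West cross → cell block B.

9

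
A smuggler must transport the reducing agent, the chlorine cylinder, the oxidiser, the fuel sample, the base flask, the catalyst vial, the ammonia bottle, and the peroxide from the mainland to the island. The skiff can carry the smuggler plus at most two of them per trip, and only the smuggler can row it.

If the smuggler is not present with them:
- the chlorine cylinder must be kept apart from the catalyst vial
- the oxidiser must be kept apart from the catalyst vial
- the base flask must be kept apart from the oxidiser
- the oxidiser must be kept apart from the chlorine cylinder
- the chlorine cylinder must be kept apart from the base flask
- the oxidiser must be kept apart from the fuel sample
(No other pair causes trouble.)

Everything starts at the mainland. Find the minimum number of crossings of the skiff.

13

Counting alone: the smuggler can take at most 2 across per trip to the island, so moving all 8 needs at least 4 loaded trips out, with a return between consecutive ones — at least 7 crossings.
The safety rule pushes this higher. Following every safe sequence of crossings, the most of the 8 that can be at the island as the skiff arrives there on crossings 7, 9, 11 is 5, 6, 7 respectively — never all 8.
So no plan with fewer than 13 crossings exists, and this one achieves 13:
1. Smuggler goes to the island with the chlorine cylinder and the oxidiser.
2. Smuggler goes back to the mainland with the chlorine cylinder.
3. Smuggler goes to the island with the chlorine cylinder and the reducing agent.
4. Smuggler goes back to the mainland with the chlorine cylinder.
5. Smuggler goes to the island with the chlorine cylinder and the fuel sample.
6. Smuggler goes back to the mainland with the oxidiser.
7. Smuggler goes to the island with the ammonia bottle and the oxidiser.
8. Smuggler goes back to the mainland with the oxidiser.
9. Smuggler goes to the island with the oxidiser and the peroxide.
10. Smuggler goes back to the mainland with the oxidiser.
11. Smuggler goes to the island with the base flask and the catalyst vial.
12. Smuggler goes back to the mainland with the chlorine cylinder.
13. Smuggler goes to the island with the chlorine cylinder and the oxidiser.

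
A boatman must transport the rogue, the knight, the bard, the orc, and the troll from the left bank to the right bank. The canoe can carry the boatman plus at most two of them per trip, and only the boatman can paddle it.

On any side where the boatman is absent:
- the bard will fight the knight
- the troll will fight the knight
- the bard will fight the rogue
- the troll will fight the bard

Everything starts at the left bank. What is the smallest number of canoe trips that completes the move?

Counting alone: the boatman can take at most 2 across per trip to the right bank, so moving all 5 needs at least 3 loaded trips out, with a return between consecutive ones — at least 5 crossings.
The safety rule pushes this higher. Following every safe sequence of crossings, the most of the 5 that can be at the right bank as the canoe arrives there on crossing 5 is 4 — never all 5.
So no plan with fewer than 7 crossings exists, and this one achieves 7:
1. Boatman goes to the right bank with the bard and the knight.  [the left bank: the orc, the rogue, the troll | the right bank: the bard, the knight]
2. Boatman goes back to the left bank with the knight.  [the left bank: the knight, the orc, the rogue, the troll | the right bank: the bard]
3. Boatman goes to the right bank with the knight and the rogue.  [the left bank: the orc, the troll | the right bank: the bard, the knight, the rogue]
4. Boatman goes back to the left bank with the bard.  [the left bank: the bard, the orc, the troll | the right bank: the knight, the rogue]
5. Boatman goes to the right bank with the bard and the orc.  [the left bank: the troll | the right bank: the bard, the knight, the orc, the rogue]
6. Boatman goes back to the left bank with the bard.  [the left bank: the bard, the troll | the right bank: the knight, the orc, the rogue]
7. Boatman goes to the right bank with the bard and the troll.  [the left bank: — | the right bank: the bard, the knight, the orc, the rogue, the troll]

7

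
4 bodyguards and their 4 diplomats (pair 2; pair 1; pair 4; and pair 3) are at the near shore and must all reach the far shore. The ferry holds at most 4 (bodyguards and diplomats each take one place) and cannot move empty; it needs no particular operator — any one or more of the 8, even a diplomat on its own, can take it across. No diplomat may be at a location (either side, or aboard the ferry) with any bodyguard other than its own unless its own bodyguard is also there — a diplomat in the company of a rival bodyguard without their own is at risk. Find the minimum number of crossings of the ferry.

Counting alone: each trip to the far shore takes at most 4 across and each return brings at least 1 back, so after t trips out (and t−1 returns) at most 4t − (t−1) of the 8 are across; that first reaches 8 at t = 3, so at least 5 crossings are needed.
The plan below uses exactly 5 crossings, so it is optimal:
1. bodyguard 2 and diplomat 2 cross → the far shore.
2. bodyguard 2 crosses ← the near shore.
3. bodyguard 1, bodyguard 2, bodyguard 3, and bodyguard 4 cross → the far shore.
4. diplomat 2 crosses ← the near shore.
5. diplomat 1, diplomat 2, diplomat 3, and diplomat 4 cross → the far shore.

5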